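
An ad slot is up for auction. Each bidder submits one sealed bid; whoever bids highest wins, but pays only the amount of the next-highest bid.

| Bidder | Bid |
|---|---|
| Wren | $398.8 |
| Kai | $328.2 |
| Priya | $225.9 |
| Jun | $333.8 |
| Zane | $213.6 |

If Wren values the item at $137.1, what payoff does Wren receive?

−$196.7

Highest bid: Wren at $398.8, so Wren wins.
Second-highest bid: Jun at $333.8 — that is the price the winner pays.
Wren's payoff = value − price = $137.1 − $333.8 = −$196.7.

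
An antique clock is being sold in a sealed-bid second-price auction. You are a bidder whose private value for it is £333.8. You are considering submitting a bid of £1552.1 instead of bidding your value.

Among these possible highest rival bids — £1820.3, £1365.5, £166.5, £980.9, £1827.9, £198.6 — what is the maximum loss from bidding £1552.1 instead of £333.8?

£1820.3: same outcome either way → loss £0.
£1365.5: truthful gives £0, deviation gives −£1031.7 → loss £1031.7.
£166.5: same outcome either way → loss £0.
£980.9: truthful gives £0, deviation gives −£647.1 → loss £647.1.
£1827.9: same outcome either way → loss £0.
£198.6: same outcome either way → loss £0.
Maximum loss: £1031.7.

£1031.7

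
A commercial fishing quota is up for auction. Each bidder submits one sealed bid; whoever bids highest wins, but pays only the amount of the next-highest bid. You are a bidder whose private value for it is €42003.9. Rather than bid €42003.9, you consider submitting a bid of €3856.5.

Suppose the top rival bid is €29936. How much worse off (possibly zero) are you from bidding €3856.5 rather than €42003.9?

Bidding your value €42003.9: you win (since €42003.9 > €29936) and pay €29936. Payoff €12067.9.
Bidding €3856.5: you lose. Payoff €0.
The competing bid €29936 lies between your shaded bid and your value, so underbidding forfeits an item you could have won at a profitable price.
Loss from deviating = €12067.9 − (€0) = €12067.9.

€12067.9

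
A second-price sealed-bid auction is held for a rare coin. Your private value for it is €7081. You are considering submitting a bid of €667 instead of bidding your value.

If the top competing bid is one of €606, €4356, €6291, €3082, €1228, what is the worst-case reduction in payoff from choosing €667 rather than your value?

€606: same outcome either way → loss €0.
€4356: truthful gives €2725, deviation gives €0 → loss €2725.
€6291: truthful gives €790, deviation gives €0 → loss €790.
€3082: truthful gives €3999, deviation gives €0 → loss €3999.
€1228: truthful gives €5853, deviation gives €0 → loss €5853.
Maximum loss: €5853.

€5853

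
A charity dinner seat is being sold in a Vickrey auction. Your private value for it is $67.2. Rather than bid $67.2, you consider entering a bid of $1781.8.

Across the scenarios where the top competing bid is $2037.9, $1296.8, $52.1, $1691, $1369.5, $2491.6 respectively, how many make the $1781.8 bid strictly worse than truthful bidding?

3

The deviation hurts exactly when the highest competing bid lies strictly between $67.2 and $1781.8 — overbidding then wins at a price above your value.
$2037.9: above both → same outcome either way.
$1296.8: inside the interval → strictly worse (loss $1229.6).
$52.1: below both → same outcome either way.
$1691: inside the interval → strictly worse (loss $1623.8).
$1369.5: inside the interval → strictly worse (loss $1302.3).
$2491.6: above both → same outcome either way.
Count: 3.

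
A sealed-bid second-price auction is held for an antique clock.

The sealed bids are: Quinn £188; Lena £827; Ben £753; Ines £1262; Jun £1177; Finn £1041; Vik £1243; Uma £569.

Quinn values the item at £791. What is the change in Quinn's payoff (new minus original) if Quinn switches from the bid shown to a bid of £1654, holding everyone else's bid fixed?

The highest bid among the other bidders is £1262; Quinn's bid doesn't change that.
Original bid £188: Quinn is not highest (top rival bid is £1262); payoff £0.
Alternative bid £1654: Quinn is highest, pays the top rival bid £1262; payoff £791 − £1262 = −£471.
Change in payoff = −£471 − (£0) = −£471.

−£471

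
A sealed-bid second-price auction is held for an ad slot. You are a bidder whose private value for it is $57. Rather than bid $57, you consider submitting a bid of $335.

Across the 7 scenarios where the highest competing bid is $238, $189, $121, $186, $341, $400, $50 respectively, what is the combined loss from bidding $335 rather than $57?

$506

The deviation costs you only when the competing bid falls strictly between $57 and $335; elsewhere both bids give the same outcome.
$238: truthful payoff $0, deviation payoff −$181 → loss $181.
$189: truthful payoff $0, deviation payoff −$132 → loss $132.
$121: truthful payoff $0, deviation payoff −$64 → loss $64.
$186: truthful payoff $0, deviation payoff −$129 → loss $129.
$341: outcomes coincide → loss $0.
$400: outcomes coincide → loss $0.
$50: outcomes coincide → loss $0.
Total loss = $181 + $132 + $64 + $129 = $506.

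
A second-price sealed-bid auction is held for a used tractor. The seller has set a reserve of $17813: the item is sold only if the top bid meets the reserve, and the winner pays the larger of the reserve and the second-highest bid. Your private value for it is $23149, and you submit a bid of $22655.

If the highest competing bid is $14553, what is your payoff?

$5336

Your bid $22655 is the highest and exceeds the reserve.
Price = max(second-highest bid, reserve) = max($14553, $17813) = $17813.
Payoff = $23149 − $17813 = $5336.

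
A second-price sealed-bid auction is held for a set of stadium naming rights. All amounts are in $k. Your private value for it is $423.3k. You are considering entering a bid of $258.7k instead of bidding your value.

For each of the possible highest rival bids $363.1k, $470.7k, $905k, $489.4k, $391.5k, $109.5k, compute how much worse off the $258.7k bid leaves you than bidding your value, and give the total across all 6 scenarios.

The deviation costs you only when the competing bid falls strictly between $258.7k and $423.3k; elsewhere both bids give the same outcome.
$363.1k: truthful payoff $60.2k, deviation payoff $0k → loss $60.2k.
$470.7k: outcomes coincide → loss $0k.
$905k: outcomes coincide → loss $0k.
$489.4k: outcomes coincide → loss $0k.
$391.5k: truthful payoff $31.8k, deviation payoff $0k → loss $31.8k.
$109.5k: outcomes coincide → loss $0k.
Total loss = $60.2k + $31.8k = $92k.

$92k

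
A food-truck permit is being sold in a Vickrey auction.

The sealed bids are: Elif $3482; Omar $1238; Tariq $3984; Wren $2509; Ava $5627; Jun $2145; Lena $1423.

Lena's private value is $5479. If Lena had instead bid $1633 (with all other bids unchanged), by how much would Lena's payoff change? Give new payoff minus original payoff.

$0

The highest bid among the other bidders is $5627; Lena's bid doesn't change that.
Original bid $1423: Lena is not highest (top rival bid is $5627); payoff $0.
Alternative bid $1633: Lena is not highest (top rival bid is $5627); payoff $0.
Change in payoff = $0 − ($0) = $0.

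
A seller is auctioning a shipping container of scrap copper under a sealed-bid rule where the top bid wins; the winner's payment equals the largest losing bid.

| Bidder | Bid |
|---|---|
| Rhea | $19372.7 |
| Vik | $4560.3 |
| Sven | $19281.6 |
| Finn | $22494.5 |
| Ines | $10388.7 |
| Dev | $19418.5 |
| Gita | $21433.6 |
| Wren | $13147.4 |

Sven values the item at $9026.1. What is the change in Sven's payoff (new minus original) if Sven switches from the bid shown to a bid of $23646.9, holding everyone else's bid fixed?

−$13468.4

The highest bid among the other bidders is $22494.5; Sven's bid doesn't change that.
Original bid $19281.6: Sven is not highest (top rival bid is $22494.5); payoff $0.
Alternative bid $23646.9: Sven is highest, pays the top rival bid $22494.5; payoff $9026.1 − $22494.5 = −$13468.4.
Change in payoff = −$13468.4 − ($0) = −$13468.4.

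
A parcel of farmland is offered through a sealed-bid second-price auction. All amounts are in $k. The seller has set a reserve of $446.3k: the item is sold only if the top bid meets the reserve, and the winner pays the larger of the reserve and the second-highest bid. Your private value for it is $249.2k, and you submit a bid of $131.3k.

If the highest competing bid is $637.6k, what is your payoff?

Your bid $131.3k is below the highest competing bid $637.6k, so you lose. Payoff $0k.

$0k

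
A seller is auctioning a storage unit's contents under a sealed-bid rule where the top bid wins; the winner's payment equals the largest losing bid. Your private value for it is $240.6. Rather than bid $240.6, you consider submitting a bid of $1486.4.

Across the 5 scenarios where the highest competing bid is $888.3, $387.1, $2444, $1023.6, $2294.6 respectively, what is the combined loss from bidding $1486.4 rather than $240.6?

$1577.2

The deviation costs you only when the competing bid falls strictly between $240.6 and $1486.4; elsewhere both bids give the same outcome.
$888.3: truthful payoff $0, deviation payoff −$647.7 → loss $647.7.
$387.1: truthful payoff $0, deviation payoff −$146.5 → loss $146.5.
$2444: outcomes coincide → loss $0.
$1023.6: truthful payoff $0, deviation payoff −$783 → loss $783.
$2294.6: outcomes coincide → loss $0.
Total loss = $647.7 + $146.5 + $783 = $1577.2.
In a second-price auction your bid sets only whether you win, not what you pay, so bidding your true value is weakly dominant.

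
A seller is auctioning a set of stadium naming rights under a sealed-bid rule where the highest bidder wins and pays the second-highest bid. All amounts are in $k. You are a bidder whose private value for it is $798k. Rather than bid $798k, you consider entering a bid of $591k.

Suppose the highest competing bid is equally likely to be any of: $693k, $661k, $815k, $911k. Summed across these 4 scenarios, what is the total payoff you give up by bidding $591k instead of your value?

The deviation costs you only when the competing bid falls strictly between $591k and $798k; elsewhere both bids give the same outcome.
$693k: truthful payoff $105k, deviation payoff $0k → loss $105k.
$661k: truthful payoff $137k, deviation payoff $0k → loss $137k.
$815k: outcomes coincide → loss $0k.
$911k: outcomes coincide → loss $0k.
Total loss = $105k + $137k = $242k.

$242k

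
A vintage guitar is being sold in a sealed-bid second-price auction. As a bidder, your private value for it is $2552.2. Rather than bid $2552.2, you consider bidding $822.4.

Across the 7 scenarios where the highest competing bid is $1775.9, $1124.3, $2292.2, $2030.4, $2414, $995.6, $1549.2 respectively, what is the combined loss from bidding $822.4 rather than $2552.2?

The deviation costs you only when the competing bid falls strictly between $822.4 and $2552.2; elsewhere both bids give the same outcome.
$1775.9: truthful payoff $776.3, deviation payoff $0 → loss $776.3.
$1124.3: truthful payoff $1427.9, deviation payoff $0 → loss $1427.9.
$2292.2: truthful payoff $260, deviation payoff $0 → loss $260.
$2030.4: truthful payoff $521.8, deviation payoff $0 → loss $521.8.
$2414: truthful payoff $138.2, deviation payoff $0 → loss $138.2.
$995.6: truthful payoff $1556.6, deviation payoff $0 → loss $1556.6.
$1549.2: truthful payoff $1003, deviation payoff $0 → loss $1003.
Total loss = $776.3 + $1427.9 + $260 + $521.8 + $138.2 + $1556.6 + $1003 = $5683.8.
Because the price is fixed by the runner-up's bid, deviating from your value can only change a good outcome into a bad one — never the reverse.

$5683.8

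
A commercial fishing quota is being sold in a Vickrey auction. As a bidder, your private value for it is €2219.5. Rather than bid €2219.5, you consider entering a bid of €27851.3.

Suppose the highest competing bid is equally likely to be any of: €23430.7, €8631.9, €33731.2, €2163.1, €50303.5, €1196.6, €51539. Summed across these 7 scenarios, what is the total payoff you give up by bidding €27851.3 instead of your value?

€27623.6

The deviation costs you only when the competing bid falls strictly between €2219.5 and €27851.3; elsewhere both bids give the same outcome.
€23430.7: truthful payoff €0, deviation payoff −€21211.2 → loss €21211.2.
€8631.9: truthful payoff €0, deviation payoff −€6412.4 → loss €6412.4.
€33731.2: outcomes coincide → loss €0.
€2163.1: outcomes coincide → loss €0.
€50303.5: outcomes coincide → loss €0.
€1196.6: outcomes coincide → loss €0.
€51539: outcomes coincide → loss €0.
Total loss = €21211.2 + €6412.4 = €27623.6.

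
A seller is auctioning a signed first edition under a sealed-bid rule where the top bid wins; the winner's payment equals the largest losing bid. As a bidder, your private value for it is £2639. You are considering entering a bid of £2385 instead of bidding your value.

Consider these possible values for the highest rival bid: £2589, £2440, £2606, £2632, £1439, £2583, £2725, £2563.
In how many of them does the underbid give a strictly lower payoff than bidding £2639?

The deviation hurts exactly when the highest competing bid lies strictly between £2385 and £2639 — underbidding then forfeits a profitable win.
£2589: inside the interval → strictly worse (loss £50).
£2440: inside the interval → strictly worse (loss £199).
£2606: inside the interval → strictly worse (loss £33).
£2632: inside the interval → strictly worse (loss £7).
£1439: below both → same outcome either way.
£2583: inside the interval → strictly worse (loss £56).
£2725: above both → same outcome either way.
£2563: inside the interval → strictly worse (loss £76).
Count: 6.

6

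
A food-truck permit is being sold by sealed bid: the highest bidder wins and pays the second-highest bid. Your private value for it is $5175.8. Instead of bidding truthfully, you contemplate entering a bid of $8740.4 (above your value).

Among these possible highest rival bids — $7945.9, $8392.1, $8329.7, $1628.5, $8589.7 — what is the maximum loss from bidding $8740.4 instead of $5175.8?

$3413.9

$7945.9: truthful gives $0, deviation gives −$2770.1 → loss $2770.1.
$8392.1: truthful gives $0, deviation gives −$3216.3 → loss $3216.3.
$8329.7: truthful gives $0, deviation gives −$3153.9 → loss $3153.9.
$1628.5: same outcome either way → loss $0.
$8589.7: truthful gives $0, deviation gives −$3413.9 → loss $3413.9.
Maximum loss: $3413.9.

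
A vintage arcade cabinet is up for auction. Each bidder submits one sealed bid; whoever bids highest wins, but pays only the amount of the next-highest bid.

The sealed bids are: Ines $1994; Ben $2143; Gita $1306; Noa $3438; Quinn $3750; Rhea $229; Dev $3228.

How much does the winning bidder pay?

Highest bid: Quinn at $3750, so Quinn wins.
Second-highest bid: Noa at $3438 — that is the price the winner pays.

$3438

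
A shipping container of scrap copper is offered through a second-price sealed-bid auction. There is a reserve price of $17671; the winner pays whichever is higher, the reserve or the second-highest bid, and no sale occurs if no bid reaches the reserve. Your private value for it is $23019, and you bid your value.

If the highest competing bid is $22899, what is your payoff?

$120

Your bid $23019 is the highest and exceeds the reserve.
Price = max(second-highest bid, reserve) = max($22899, $17671) = $22899.
Payoff = $23019 − $22899 = $120.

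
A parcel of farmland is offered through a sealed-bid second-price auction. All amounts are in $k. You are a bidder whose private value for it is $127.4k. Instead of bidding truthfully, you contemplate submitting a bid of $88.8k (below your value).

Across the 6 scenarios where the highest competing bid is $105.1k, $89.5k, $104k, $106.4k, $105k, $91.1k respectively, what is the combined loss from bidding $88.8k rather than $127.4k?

The deviation costs you only when the competing bid falls strictly between $88.8k and $127.4k; elsewhere both bids give the same outcome.
$105.1k: truthful payoff $22.3k, deviation payoff $0k → loss $22.3k.
$89.5k: truthful payoff $37.9k, deviation payoff $0k → loss $37.9k.
$104k: truthful payoff $23.4k, deviation payoff $0k → loss $23.4k.
$106.4k: truthful payoff $21k, deviation payoff $0k → loss $21k.
$105k: truthful payoff $22.4k, deviation payoff $0k → loss $22.4k.
$91.1k: truthful payoff $36.3k, deviation payoff $0k → loss $36.3k.
Total loss = $22.3k + $37.9k + $23.4k + $21k + $22.4k + $36.3k = $163.3k.
Truthful bidding weakly dominates here: raising your bid can only win items priced above your value, and lowering it can only forfeit items priced below.

$163.3k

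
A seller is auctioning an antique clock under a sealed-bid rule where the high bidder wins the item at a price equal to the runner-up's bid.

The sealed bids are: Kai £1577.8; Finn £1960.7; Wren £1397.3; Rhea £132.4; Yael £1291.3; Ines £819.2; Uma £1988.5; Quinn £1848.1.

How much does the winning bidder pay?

£1960.7

Highest bid: Uma at £1988.5, so Uma wins.
Second-highest bid: Finn at £1960.7 — that is the price the winner pays.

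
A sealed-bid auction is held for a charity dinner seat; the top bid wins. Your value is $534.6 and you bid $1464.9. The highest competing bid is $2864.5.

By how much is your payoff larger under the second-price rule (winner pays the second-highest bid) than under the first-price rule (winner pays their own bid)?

$0

Your bid $1464.9 is below $2864.5, so you lose under either rule.
Payoff is $0 in both cases; difference = $0.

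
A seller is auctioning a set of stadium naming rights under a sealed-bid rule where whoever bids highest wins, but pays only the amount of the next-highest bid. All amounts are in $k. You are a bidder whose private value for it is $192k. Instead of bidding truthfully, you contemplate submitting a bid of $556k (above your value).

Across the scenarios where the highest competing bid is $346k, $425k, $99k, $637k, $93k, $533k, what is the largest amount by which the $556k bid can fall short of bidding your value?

$346k: truthful gives $0k, deviation gives −$154k → loss $154k.
$425k: truthful gives $0k, deviation gives −$233k → loss $233k.
$99k: same outcome either way → loss $0k.
$637k: same outcome either way → loss $0k.
$93k: same outcome either way → loss $0k.
$533k: truthful gives $0k, deviation gives −$341k → loss $341k.
Maximum loss: $341k.

$341k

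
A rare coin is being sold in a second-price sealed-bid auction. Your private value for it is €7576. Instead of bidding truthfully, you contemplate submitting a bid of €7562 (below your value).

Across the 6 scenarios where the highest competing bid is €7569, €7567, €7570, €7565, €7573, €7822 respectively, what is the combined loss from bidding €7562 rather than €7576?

€36

The deviation costs you only when the competing bid falls strictly between €7562 and €7576; elsewhere both bids give the same outcome.
€7569: truthful payoff €7, deviation payoff €0 → loss €7.
€7567: truthful payoff €9, deviation payoff €0 → loss €9.
€7570: truthful payoff €6, deviation payoff €0 → loss €6.
€7565: truthful payoff €11, deviation payoff €0 → loss €11.
€7573: truthful payoff €3, deviation payoff €0 → loss €3.
€7822: outcomes coincide → loss €0.
Total loss = €7 + €9 + €6 + €11 + €3 = €36.
Because the price is fixed by the runner-up's bid, deviating from your value can only change a good outcome into a bad one — never the reverse.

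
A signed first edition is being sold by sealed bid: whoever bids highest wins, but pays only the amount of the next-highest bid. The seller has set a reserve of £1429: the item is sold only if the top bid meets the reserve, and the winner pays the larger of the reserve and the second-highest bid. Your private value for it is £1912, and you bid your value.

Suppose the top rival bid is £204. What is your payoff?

£483

Your bid £1912 is the highest and exceeds the reserve.
Price = max(second-highest bid, reserve) = max(£204, £1429) = £1429.
Payoff = £1912 − £1429 = £483.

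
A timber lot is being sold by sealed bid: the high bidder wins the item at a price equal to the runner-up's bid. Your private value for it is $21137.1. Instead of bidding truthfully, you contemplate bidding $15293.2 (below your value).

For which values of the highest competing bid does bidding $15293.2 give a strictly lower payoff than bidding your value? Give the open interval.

If the competing bid is below $15293.2, both bids win at the same price — no difference.
If it is above $21137.1, both bids lose — no difference.
If it lies strictly between $15293.2 and $21137.1, bidding your value wins at a price below your value (positive payoff) while bidding $15293.2 loses (payoff 0).
So the deviation strictly hurts on the open interval ($15293.2, $21137.1).

($15293.2, $21137.1)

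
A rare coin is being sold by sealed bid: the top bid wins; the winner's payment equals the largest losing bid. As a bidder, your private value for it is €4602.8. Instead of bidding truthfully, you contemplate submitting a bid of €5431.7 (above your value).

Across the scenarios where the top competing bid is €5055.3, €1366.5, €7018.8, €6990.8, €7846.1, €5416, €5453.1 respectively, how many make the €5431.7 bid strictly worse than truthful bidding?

The deviation hurts exactly when the highest competing bid lies strictly between €4602.8 and €5431.7 — overbidding then wins at a price above your value.
€5055.3: inside the interval → strictly worse (loss €452.5).
€1366.5: below both → same outcome either way.
€7018.8: above both → same outcome either way.
€6990.8: above both → same outcome either way.
€7846.1: above both → same outcome either way.
€5416: inside the interval → strictly worse (loss €813.2).
€5453.1: above both → same outcome either way.
Count: 2.

2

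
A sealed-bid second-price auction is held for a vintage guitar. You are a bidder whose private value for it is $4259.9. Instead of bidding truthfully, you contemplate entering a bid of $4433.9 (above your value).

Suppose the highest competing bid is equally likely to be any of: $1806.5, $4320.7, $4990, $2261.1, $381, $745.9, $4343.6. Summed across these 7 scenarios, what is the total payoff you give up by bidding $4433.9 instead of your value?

$144.5

The deviation costs you only when the competing bid falls strictly between $4259.9 and $4433.9; elsewhere both bids give the same outcome.
$1806.5: outcomes coincide → loss $0.
$4320.7: truthful payoff $0, deviation payoff −$60.8 → loss $60.8.
$4990: outcomes coincide → loss $0.
$2261.1: outcomes coincide → loss $0.
$381: outcomes coincide → loss $0.
$745.9: outcomes coincide → loss $0.
$4343.6: truthful payoff $0, deviation payoff −$83.7 → loss $83.7.
Total loss = $60.8 + $83.7 = $144.5.
Because the price is fixed by the runner-up's bid, deviating from your value can only change a good outcome into a bad one — never the reverse.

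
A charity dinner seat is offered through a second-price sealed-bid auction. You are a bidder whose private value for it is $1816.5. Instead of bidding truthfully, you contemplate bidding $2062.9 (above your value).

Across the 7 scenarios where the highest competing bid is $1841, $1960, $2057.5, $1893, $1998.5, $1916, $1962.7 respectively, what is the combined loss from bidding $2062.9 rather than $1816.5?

$913.2

The deviation costs you only when the competing bid falls strictly between $1816.5 and $2062.9; elsewhere both bids give the same outcome.
$1841: truthful payoff $0, deviation payoff −$24.5 → loss $24.5.
$1960: truthful payoff $0, deviation payoff −$143.5 → loss $143.5.
$2057.5: truthful payoff $0, deviation payoff −$241 → loss $241.
$1893: truthful payoff $0, deviation payoff −$76.5 → loss $76.5.
$1998.5: truthful payoff $0, deviation payoff −$182 → loss $182.
$1916: truthful payoff $0, deviation payoff −$99.5 → loss $99.5.
$1962.7: truthful payoff $0, deviation payoff −$146.2 → loss $146.2.
Total loss = $24.5 + $143.5 + $241 + $76.5 + $182 + $99.5 + $146.2 = $913.2.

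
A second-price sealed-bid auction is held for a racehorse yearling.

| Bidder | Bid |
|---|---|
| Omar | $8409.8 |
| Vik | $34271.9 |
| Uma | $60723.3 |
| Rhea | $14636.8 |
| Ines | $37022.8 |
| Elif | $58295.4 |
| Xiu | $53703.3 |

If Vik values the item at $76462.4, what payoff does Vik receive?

Highest bid: Uma at $60723.3, so Uma wins.
Second-highest bid: Elif at $58295.4 — that is the price the winner pays.
Vik did not win, so Vik pays nothing and receives nothing: payoff $0.

$0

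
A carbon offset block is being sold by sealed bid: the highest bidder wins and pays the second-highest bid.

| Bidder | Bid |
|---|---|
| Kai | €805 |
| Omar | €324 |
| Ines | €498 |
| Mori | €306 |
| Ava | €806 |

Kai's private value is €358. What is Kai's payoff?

Highest bid: Ava at €806, so Ava wins.
Second-highest bid: Kai at €805 — that is the price the winner pays.
Kai did not win, so Kai pays nothing and receives nothing: payoff €0.

€0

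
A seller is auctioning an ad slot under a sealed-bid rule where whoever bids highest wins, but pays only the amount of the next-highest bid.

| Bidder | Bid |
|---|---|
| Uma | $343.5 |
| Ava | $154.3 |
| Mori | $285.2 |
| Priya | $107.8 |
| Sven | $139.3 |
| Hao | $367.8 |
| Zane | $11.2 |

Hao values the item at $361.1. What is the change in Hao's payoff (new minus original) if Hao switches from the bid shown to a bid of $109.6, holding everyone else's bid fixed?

−$17.6

The highest bid among the other bidders is $343.5; Hao's bid doesn't change that.
Original bid $367.8: Hao is highest, pays the top rival bid $343.5; payoff $361.1 − $343.5 = $17.6.
Alternative bid $109.6: Hao is not highest (top rival bid is $343.5); payoff $0.
Change in payoff = $0 − ($17.6) = −$17.6.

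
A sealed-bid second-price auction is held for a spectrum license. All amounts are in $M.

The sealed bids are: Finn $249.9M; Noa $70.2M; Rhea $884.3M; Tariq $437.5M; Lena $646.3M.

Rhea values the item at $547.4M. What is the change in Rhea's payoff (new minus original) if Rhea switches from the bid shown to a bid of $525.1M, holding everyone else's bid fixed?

The highest bid among the other bidders is $646.3M; Rhea's bid doesn't change that.
Original bid $884.3M: Rhea is highest, pays the top rival bid $646.3M; payoff $547.4M − $646.3M = −$98.9M.
Alternative bid $525.1M: Rhea is not highest (top rival bid is $646.3M); payoff $0M.
Change in payoff = $0M − (−$98.9M) = $98.9M.

$98.9M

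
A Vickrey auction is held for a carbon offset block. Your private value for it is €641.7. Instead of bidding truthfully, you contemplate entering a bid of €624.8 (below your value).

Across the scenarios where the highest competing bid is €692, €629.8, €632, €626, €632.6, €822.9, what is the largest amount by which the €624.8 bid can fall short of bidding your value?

€692: same outcome either way → loss €0.
€629.8: truthful gives €11.9, deviation gives €0 → loss €11.9.
€632: truthful gives €9.7, deviation gives €0 → loss €9.7.
€626: truthful gives €15.7, deviation gives €0 → loss €15.7.
€632.6: truthful gives €9.1, deviation gives €0 → loss €9.1.
€822.9: same outcome either way → loss €0.
Maximum loss: €15.7.

€15.7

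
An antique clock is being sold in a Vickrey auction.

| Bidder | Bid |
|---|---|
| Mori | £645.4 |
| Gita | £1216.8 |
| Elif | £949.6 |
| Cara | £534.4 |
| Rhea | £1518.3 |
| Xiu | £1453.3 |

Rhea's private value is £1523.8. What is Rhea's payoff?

£70.5

Highest bid: Rhea at £1518.3, so Rhea wins.
Second-highest bid: Xiu at £1453.3 — that is the price the winner pays.
Rhea's payoff = value − price = £1523.8 − £1453.3 = £70.5.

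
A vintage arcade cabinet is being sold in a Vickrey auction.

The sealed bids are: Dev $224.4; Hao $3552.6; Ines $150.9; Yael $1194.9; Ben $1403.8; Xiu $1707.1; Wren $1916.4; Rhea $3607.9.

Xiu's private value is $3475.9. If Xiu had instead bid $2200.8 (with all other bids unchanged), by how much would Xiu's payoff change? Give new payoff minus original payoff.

The highest bid among the other bidders is $3607.9; Xiu's bid doesn't change that.
Original bid $1707.1: Xiu is not highest (top rival bid is $3607.9); payoff $0.
Alternative bid $2200.8: Xiu is not highest (top rival bid is $3607.9); payoff $0.
Change in payoff = $0 − ($0) = $0.

$0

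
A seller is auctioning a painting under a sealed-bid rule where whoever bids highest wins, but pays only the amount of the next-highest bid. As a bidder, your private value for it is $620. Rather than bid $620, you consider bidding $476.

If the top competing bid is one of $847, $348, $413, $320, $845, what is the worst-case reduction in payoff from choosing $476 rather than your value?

$847: same outcome either way → loss $0.
$348: same outcome either way → loss $0.
$413: same outcome either way → loss $0.
$320: same outcome either way → loss $0.
$845: same outcome either way → loss $0.
Maximum loss: $0.

$0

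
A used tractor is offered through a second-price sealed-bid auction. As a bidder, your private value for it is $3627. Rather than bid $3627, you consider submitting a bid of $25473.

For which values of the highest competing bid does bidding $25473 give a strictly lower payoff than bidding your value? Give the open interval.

If the competing bid is below $3627, both bids win at the same price — no difference.
If it is above $25473, both bids lose — no difference.
If it lies strictly between $3627 and $25473, bidding your value loses (payoff 0) while bidding $25473 wins at a price above your value (payoff negative).
So the deviation strictly hurts on the open interval ($3627, $25473).

($3627, $25473)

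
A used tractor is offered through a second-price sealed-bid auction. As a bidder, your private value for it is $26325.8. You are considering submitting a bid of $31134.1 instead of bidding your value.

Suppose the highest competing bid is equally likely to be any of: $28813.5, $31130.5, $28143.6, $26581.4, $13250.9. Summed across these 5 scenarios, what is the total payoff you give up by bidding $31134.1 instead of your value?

$9365.8

The deviation costs you only when the competing bid falls strictly between $26325.8 and $31134.1; elsewhere both bids give the same outcome.
$28813.5: truthful payoff $0, deviation payoff −$2487.7 → loss $2487.7.
$31130.5: truthful payoff $0, deviation payoff −$4804.7 → loss $4804.7.
$28143.6: truthful payoff $0, deviation payoff −$1817.8 → loss $1817.8.
$26581.4: truthful payoff $0, deviation payoff −$255.6 → loss $255.6.
$13250.9: outcomes coincide → loss $0.
Total loss = $2487.7 + $4804.7 + $1817.8 + $255.6 = $9365.8.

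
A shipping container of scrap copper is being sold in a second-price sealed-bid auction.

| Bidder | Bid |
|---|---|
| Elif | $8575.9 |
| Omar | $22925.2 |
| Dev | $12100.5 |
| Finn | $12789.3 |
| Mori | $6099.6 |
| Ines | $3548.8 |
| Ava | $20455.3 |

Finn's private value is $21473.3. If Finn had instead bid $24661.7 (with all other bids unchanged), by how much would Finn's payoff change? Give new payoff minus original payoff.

The highest bid among the other bidders is $22925.2; Finn's bid doesn't change that.
Original bid $12789.3: Finn is not highest (top rival bid is $22925.2); payoff $0.
Alternative bid $24661.7: Finn is highest, pays the top rival bid $22925.2; payoff $21473.3 − $22925.2 = −$1451.9.
Change in payoff = −$1451.9 − ($0) = −$1451.9.

−$1451.9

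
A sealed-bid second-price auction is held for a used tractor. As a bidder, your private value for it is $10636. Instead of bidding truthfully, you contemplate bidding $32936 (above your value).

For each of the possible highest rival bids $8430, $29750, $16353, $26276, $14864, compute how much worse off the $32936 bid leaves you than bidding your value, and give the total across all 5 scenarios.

The deviation costs you only when the competing bid falls strictly between $10636 and $32936; elsewhere both bids give the same outcome.
$8430: outcomes coincide → loss $0.
$29750: truthful payoff $0, deviation payoff −$19114 → loss $19114.
$16353: truthful payoff $0, deviation payoff −$5717 → loss $5717.
$26276: truthful payoff $0, deviation payoff −$15640 → loss $15640.
$14864: truthful payoff $0, deviation payoff −$4228 → loss $4228.
Total loss = $19114 + $5717 + $15640 + $4228 = $44699.

$44699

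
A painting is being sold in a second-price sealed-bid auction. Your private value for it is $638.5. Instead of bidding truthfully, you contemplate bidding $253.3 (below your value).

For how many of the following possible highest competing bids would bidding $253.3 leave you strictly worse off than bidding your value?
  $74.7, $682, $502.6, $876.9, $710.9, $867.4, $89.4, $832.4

1

The deviation hurts exactly when the highest competing bid lies strictly between $253.3 and $638.5 — underbidding then forfeits a profitable win.
$74.7: below both → same outcome either way.
$682: above both → same outcome either way.
$502.6: inside the interval → strictly worse (loss $135.9).
$876.9: above both → same outcome either way.
$710.9: above both → same outcome either way.
$867.4: above both → same outcome either way.
$89.4: below both → same outcome either way.
$832.4: above both → same outcome either way.
Count: 1.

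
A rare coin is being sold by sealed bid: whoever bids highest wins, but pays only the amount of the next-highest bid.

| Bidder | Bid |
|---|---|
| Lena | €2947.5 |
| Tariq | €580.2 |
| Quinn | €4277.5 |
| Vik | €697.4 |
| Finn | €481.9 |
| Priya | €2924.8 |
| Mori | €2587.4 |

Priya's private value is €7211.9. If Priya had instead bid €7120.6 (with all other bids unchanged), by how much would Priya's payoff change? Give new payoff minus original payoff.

€2934.4

The highest bid among the other bidders is €4277.5; Priya's bid doesn't change that.
Original bid €2924.8: Priya is not highest (top rival bid is €4277.5); payoff €0.
Alternative bid €7120.6: Priya is highest, pays the top rival bid €4277.5; payoff €7211.9 − €4277.5 = €2934.4.
Change in payoff = €2934.4 − (€0) = €2934.4.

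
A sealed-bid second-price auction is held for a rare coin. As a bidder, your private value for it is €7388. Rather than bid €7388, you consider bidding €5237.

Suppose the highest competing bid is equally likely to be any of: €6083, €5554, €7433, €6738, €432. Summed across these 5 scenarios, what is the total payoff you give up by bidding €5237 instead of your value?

€3789

The deviation costs you only when the competing bid falls strictly between €5237 and €7388; elsewhere both bids give the same outcome.
€6083: truthful payoff €1305, deviation payoff €0 → loss €1305.
€5554: truthful payoff €1834, deviation payoff €0 → loss €1834.
€7433: outcomes coincide → loss €0.
€6738: truthful payoff €650, deviation payoff €0 → loss €650.
€432: outcomes coincide → loss €0.
Total loss = €1305 + €1834 + €650 = €3789.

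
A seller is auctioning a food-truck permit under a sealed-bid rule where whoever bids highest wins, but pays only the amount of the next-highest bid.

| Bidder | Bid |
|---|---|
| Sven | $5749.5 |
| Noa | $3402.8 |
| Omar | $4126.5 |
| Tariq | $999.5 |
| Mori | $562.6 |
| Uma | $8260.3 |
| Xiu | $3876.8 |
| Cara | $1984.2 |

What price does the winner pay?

$5749.5

Highest bid: Uma at $8260.3, so Uma wins.
Second-highest bid: Sven at $5749.5 — that is the price the winner pays.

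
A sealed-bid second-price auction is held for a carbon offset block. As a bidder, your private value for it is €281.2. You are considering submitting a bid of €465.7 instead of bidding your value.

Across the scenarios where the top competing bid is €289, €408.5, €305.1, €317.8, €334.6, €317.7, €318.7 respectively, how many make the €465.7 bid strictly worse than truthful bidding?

The deviation hurts exactly when the highest competing bid lies strictly between €281.2 and €465.7 — overbidding then wins at a price above your value.
€289: inside the interval → strictly worse (loss €7.8).
€408.5: inside the interval → strictly worse (loss €127.3).
€305.1: inside the interval → strictly worse (loss €23.9).
€317.8: inside the interval → strictly worse (loss €36.6).
€334.6: inside the interval → strictly worse (loss €53.4).
€317.7: inside the interval → strictly worse (loss €36.5).
€318.7: inside the interval → strictly worse (loss €37.5).
Count: 7.

7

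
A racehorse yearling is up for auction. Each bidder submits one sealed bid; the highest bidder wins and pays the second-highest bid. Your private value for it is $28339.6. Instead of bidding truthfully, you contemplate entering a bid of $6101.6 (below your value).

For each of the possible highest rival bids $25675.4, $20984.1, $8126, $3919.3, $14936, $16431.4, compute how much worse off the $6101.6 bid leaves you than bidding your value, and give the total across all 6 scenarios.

$55545.1

The deviation costs you only when the competing bid falls strictly between $6101.6 and $28339.6; elsewhere both bids give the same outcome.
$25675.4: truthful payoff $2664.2, deviation payoff $0 → loss $2664.2.
$20984.1: truthful payoff $7355.5, deviation payoff $0 → loss $7355.5.
$8126: truthful payoff $20213.6, deviation payoff $0 → loss $20213.6.
$3919.3: outcomes coincide → loss $0.
$14936: truthful payoff $13403.6, deviation payoff $0 → loss $13403.6.
$16431.4: truthful payoff $11908.2, deviation payoff $0 → loss $11908.2.
Total loss = $2664.2 + $7355.5 + $20213.6 + $13403.6 + $11908.2 = $55545.1.
Truthful bidding weakly dominates here: raising your bid can only win items priced above your value, and lowering it can only forfeit items priced below.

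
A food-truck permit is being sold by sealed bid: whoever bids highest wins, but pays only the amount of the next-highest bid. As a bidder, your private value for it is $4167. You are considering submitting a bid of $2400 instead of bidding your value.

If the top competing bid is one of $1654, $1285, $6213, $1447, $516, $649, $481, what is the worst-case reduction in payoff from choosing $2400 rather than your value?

$1654: same outcome either way → loss $0.
$1285: same outcome either way → loss $0.
$6213: same outcome either way → loss $0.
$1447: same outcome either way → loss $0.
$516: same outcome either way → loss $0.
$649: same outcome either way → loss $0.
$481: same outcome either way → loss $0.
Maximum loss: $0.

$0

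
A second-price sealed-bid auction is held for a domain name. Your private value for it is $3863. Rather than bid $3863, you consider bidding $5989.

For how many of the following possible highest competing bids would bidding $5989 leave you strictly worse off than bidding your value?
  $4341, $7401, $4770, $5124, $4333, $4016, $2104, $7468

The deviation hurts exactly when the highest competing bid lies strictly between $3863 and $5989 — overbidding then wins at a price above your value.
$4341: inside the interval → strictly worse (loss $478).
$7401: above both → same outcome either way.
$4770: inside the interval → strictly worse (loss $907).
$5124: inside the interval → strictly worse (loss $1261).
$4333: inside the interval → strictly worse (loss $470).
$4016: inside the interval → strictly worse (loss $153).
$2104: below both → same outcome either way.
$7468: above both → same outcome either way.
Count: 5.

5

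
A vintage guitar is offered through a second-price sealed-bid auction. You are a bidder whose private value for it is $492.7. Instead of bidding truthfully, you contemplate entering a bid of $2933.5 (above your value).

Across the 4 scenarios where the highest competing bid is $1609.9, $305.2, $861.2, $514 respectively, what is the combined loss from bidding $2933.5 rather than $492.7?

$1507

The deviation costs you only when the competing bid falls strictly between $492.7 and $2933.5; elsewhere both bids give the same outcome.
$1609.9: truthful payoff $0, deviation payoff −$1117.2 → loss $1117.2.
$305.2: outcomes coincide → loss $0.
$861.2: truthful payoff $0, deviation payoff −$368.5 → loss $368.5.
$514: truthful payoff $0, deviation payoff −$21.3 → loss $21.3.
Total loss = $1117.2 + $368.5 + $21.3 = $1507.
Truthful bidding weakly dominates here: raising your bid can only win items priced above your value, and lowering it can only forfeit items priced below.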